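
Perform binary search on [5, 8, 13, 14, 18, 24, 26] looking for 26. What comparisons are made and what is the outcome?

Binary search for 26 in [5, 8, 13, 14, 18, 24, 26]:

lo=0, hi=6, mid=3, arr[mid]=14 -> 14 < 26, search right half
lo=4, hi=6, mid=5, arr[mid]=24 -> 24 < 26, search right half
lo=6, hi=6, mid=6, arr[mid]=26 -> Found target at index 6!

Binary search finds 26 at index 6 after 3 comparisons. The search repeatedly halves the search space by comparing with the middle element.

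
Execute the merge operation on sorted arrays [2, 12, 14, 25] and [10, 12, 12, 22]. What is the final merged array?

Merging process:

Compare 2 vs 10: take 2 from left. Merged: [2]
Compare 12 vs 10: take 10 from right. Merged: [2, 10]
Compare 12 vs 12: take 12 from left. Merged: [2, 10, 12]
Compare 14 vs 12: take 12 from right. Merged: [2, 10, 12, 12]
Compare 14 vs 12: take 12 from right. Merged: [2, 10, 12, 12, 12]
Compare 14 vs 22: take 14 from left. Merged: [2, 10, 12, 12, 12, 14]
Compare 25 vs 22: take 22 from right. Merged: [2, 10, 12, 12, 12, 14, 22]
Append remaining from left: [25]. Merged: [2, 10, 12, 12, 12, 14, 22, 25]

Final merged array: [2, 10, 12, 12, 12, 14, 22, 25]
Total comparisons: 7

The merged array is [2, 10, 12, 12, 12, 14, 22, 25], requiring 7 comparisons. The merge step runs in O(n) time where n is the total number of elements.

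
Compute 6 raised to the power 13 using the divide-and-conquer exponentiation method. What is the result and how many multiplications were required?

Computing 6^13 by squaring (build up from 6^1; each line after the first costs one multiplication):

6^1 = 6
6^2 = (6^1)^2 = 6^2 = 36
6^3 = 6 * 6^2 = 6 * 36 = 216
6^6 = (6^3)^2 = 216^2 = 46656
6^12 = (6^6)^2 = 46656^2 = 2176782336
6^13 = 6 * 6^12 = 6 * 2176782336 = 13060694016

Result: 13060694016
Multiplications needed: 5 (5 lines after 6^1)

6^13 = 13060694016. Using exponentiation by squaring, this requires 5 multiplications. The key idea: if the exponent is even, square the half-power; if odd, multiply by the base once.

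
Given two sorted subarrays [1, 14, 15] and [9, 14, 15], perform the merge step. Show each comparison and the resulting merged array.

Merging process:

Compare 1 vs 9: take 1 from left. Merged: [1]
Compare 14 vs 9: take 9 from right. Merged: [1, 9]
Compare 14 vs 14: take 14 from left. Merged: [1, 9, 14]
Compare 15 vs 14: take 14 from right. Merged: [1, 9, 14, 14]
Compare 15 vs 15: take 15 from left. Merged: [1, 9, 14, 14, 15]
Append remaining from right: [15]. Merged: [1, 9, 14, 14, 15, 15]

Final merged array: [1, 9, 14, 14, 15, 15]
Total comparisons: 5

The merged array is [1, 9, 14, 14, 15, 15], requiring 5 comparisons. The merge step runs in O(n) time where n is the total number of elements.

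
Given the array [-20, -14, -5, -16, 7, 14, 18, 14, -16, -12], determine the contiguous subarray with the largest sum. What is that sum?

Using Kadane's algorithm on [-20, -14, -5, -16, 7, 14, 18, 14, -16, -12]:

Scanning through the array:
Position 1 (value -14): max_ending_here = -14, max_so_far = -14
Position 2 (value -5): max_ending_here = -5, max_so_far = -5
Position 3 (value -16): max_ending_here = -16, max_so_far = -5
Position 4 (value 7): max_ending_here = 7, max_so_far = 7
Position 5 (value 14): max_ending_here = 21, max_so_far = 21
Position 6 (value 18): max_ending_here = 39, max_so_far = 39
Position 7 (value 14): max_ending_here = 53, max_so_far = 53
Position 8 (value -16): max_ending_here = 37, max_so_far = 53
Position 9 (value -12): max_ending_here = 25, max_so_far = 53

Maximum subarray: [7, 14, 18, 14]
Maximum sum: 53

The maximum subarray is [7, 14, 18, 14] with sum 53. This subarray runs from index 4 to index 7.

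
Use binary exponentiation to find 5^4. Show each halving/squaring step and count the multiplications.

Computing 5^4 by squaring (build up from 5^1; each line after the first costs one multiplication):

5^1 = 5
5^2 = (5^1)^2 = 5^2 = 25
5^4 = (5^2)^2 = 25^2 = 625

Result: 625
Multiplications needed: 2 (2 lines after 5^1)

5^4 = 625. Using exponentiation by squaring, this requires 2 multiplications. The key idea: if the exponent is even, square the half-power; if odd, multiply by the base once.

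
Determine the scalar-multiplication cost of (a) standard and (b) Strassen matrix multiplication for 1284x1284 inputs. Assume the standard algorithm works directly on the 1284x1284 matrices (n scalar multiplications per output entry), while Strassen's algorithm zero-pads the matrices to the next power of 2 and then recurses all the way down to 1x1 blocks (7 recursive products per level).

Matrix multiplication for 1284x1284 matrices:

Strassen's algorithm requires power-of-2 dimensions. Pad 1284x1284 to 2048x2048 (next power of 2).

Standard algorithm: 1284^3 = 2116874304 multiplications
Strassen's algorithm: 7^(log2(2048)) = 7^11 = 1977326743 multiplications
Savings: 2116874304 - 1977326743 = 139547561 multiplications

Standard: 2116874304 multiplications (1284^3). Strassen: 1977326743 multiplications (7^11, after padding to 2048x2048). Strassen reduces 8 recursive multiplications to 7 at each level.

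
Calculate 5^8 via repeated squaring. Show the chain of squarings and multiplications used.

Computing 5^8 by squaring (build up from 5^1; each line after the first costs one multiplication):

5^1 = 5
5^2 = (5^1)^2 = 5^2 = 25
5^4 = (5^2)^2 = 25^2 = 625
5^8 = (5^4)^2 = 625^2 = 390625

Result: 390625
Multiplications needed: 3 (3 lines after 5^1)

5^8 = 390625. Using exponentiation by squaring, this requires 3 multiplications. The key idea: if the exponent is even, square the half-power; if odd, multiply by the base once.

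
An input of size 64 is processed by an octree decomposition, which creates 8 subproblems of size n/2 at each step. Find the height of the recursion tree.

For divide and conquer with division factor 2:

Problem sizes at each level:
Level 0: 64
Level 1: 32
Level 2: 16
Level 3: 8
Level 4: 4
Level 5: 2
Level 6: 1

The root is level 0 and the size-1 base case is level 6 (the tree spans levels 0 through 6, i.e. 7 levels counting the root), so the depth is the number of divisions: log_2(64) = 6

The recursion tree depth is log_2(64) = 6. At each level, the problem size is divided by 2, so it takes 6 divisions to reduce to a base case of size 1. The algorithm makes 8 recursive calls at each level.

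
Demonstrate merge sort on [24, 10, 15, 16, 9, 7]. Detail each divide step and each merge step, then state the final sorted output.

Merge sort trace:

Split: [24, 10, 15, 16, 9, 7] -> [24, 10, 15] and [16, 9, 7]
  Split: [24, 10, 15] -> [24] and [10, 15]
    Split: [10, 15] -> [10] and [15]
    Merge: [10] + [15] -> [10, 15]
  Merge: [24] + [10, 15] -> [10, 15, 24]
  Split: [16, 9, 7] -> [16] and [9, 7]
    Split: [9, 7] -> [9] and [7]
    Merge: [9] + [7] -> [7, 9]
  Merge: [16] + [7, 9] -> [7, 9, 16]
Merge: [10, 15, 24] + [7, 9, 16] -> [7, 9, 10, 15, 16, 24]

Final sorted array: [7, 9, 10, 15, 16, 24]

The merge sort proceeds by recursively splitting the array and merging sorted halves.
After all merges, the sorted array is [7, 9, 10, 15, 16, 24].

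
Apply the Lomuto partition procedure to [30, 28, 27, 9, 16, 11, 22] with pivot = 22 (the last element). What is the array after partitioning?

Lomuto partition with pivot = 22:

Initial array: [30, 28, 27, 9, 16, 11, 22]

arr[0]=30 > 22: no swap
arr[1]=28 > 22: no swap
arr[2]=27 > 22: no swap
arr[3]=9 <= 22: swap with position 0, array becomes [9, 28, 27, 30, 16, 11, 22]
arr[4]=16 <= 22: swap with position 1, array becomes [9, 16, 27, 30, 28, 11, 22]
arr[5]=11 <= 22: swap with position 2, array becomes [9, 16, 11, 30, 28, 27, 22]

Place pivot at position 3: [9, 16, 11, 22, 28, 27, 30]
Pivot position: 3

After partitioning with pivot 22, the array becomes [9, 16, 11, 22, 28, 27, 30]. The pivot is placed at index 3. All elements to the left of the pivot are <= 22, and all elements to the right are > 22.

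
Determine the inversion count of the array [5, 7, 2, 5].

Finding inversions in [5, 7, 2, 5]:

(0, 2): arr[0]=5 > arr[2]=2
(1, 2): arr[1]=7 > arr[2]=2
(1, 3): arr[1]=7 > arr[3]=5

Total inversions: 3

The array has 3 inversion(s): (0,2), (1,2), (1,3). Each pair (i,j) satisfies i < j and arr[i] > arr[j].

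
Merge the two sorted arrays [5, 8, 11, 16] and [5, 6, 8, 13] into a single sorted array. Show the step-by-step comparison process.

Merging process:

Compare 5 vs 5: take 5 from left. Merged: [5]
Compare 8 vs 5: take 5 from right. Merged: [5, 5]
Compare 8 vs 6: take 6 from right. Merged: [5, 5, 6]
Compare 8 vs 8: take 8 from left. Merged: [5, 5, 6, 8]
Compare 11 vs 8: take 8 from right. Merged: [5, 5, 6, 8, 8]
Compare 11 vs 13: take 11 from left. Merged: [5, 5, 6, 8, 8, 11]
Compare 16 vs 13: take 13 from right. Merged: [5, 5, 6, 8, 8, 11, 13]
Append remaining from left: [16]. Merged: [5, 5, 6, 8, 8, 11, 13, 16]

Final merged array: [5, 5, 6, 8, 8, 11, 13, 16]
Total comparisons: 7

The merged array is [5, 5, 6, 8, 8, 11, 13, 16], requiring 7 comparisons. The merge step runs in O(n) time where n is the total number of elements.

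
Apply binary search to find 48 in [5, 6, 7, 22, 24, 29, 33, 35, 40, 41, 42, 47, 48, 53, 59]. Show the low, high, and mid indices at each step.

Binary search for 48 in [5, 6, 7, 22, 24, 29, 33, 35, 40, 41, 42, 47, 48, 53, 59]:

lo=0, hi=14, mid=7, arr[mid]=35 -> 35 < 48, search right half
lo=8, hi=14, mid=11, arr[mid]=47 -> 47 < 48, search right half
lo=12, hi=14, mid=13, arr[mid]=53 -> 53 > 48, search left half
lo=12, hi=12, mid=12, arr[mid]=48 -> Found target at index 12!

Binary search finds 48 at index 12 after 4 comparisons. The search repeatedly halves the search space by comparing with the middle element.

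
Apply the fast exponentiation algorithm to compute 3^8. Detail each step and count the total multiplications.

Computing 3^8 by squaring (build up from 3^1; each line after the first costs one multiplication):

3^1 = 3
3^2 = (3^1)^2 = 3^2 = 9
3^4 = (3^2)^2 = 9^2 = 81
3^8 = (3^4)^2 = 81^2 = 6561

Result: 6561
Multiplications needed: 3 (3 lines after 3^1)

3^8 = 6561. Using exponentiation by squaring, this requires 3 multiplications. The key idea: if the exponent is even, square the half-power; if odd, multiply by the base once.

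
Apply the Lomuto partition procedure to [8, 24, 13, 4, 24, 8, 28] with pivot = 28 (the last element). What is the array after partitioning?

Lomuto partition with pivot = 28:

Initial array: [8, 24, 13, 4, 24, 8, 28]

arr[0]=8 <= 28: swap with position 0, array becomes [8, 24, 13, 4, 24, 8, 28]
arr[1]=24 <= 28: swap with position 1, array becomes [8, 24, 13, 4, 24, 8, 28]
arr[2]=13 <= 28: swap with position 2, array becomes [8, 24, 13, 4, 24, 8, 28]
arr[3]=4 <= 28: swap with position 3, array becomes [8, 24, 13, 4, 24, 8, 28]
arr[4]=24 <= 28: swap with position 4, array becomes [8, 24, 13, 4, 24, 8, 28]
arr[5]=8 <= 28: swap with position 5, array becomes [8, 24, 13, 4, 24, 8, 28]

Place pivot at position 6: [8, 24, 13, 4, 24, 8, 28]
Pivot position: 6

After partitioning with pivot 28, the array becomes [8, 24, 13, 4, 24, 8, 28]. The pivot is placed at index 6. All elements to the left of the pivot are <= 28, and all elements to the right are > 28.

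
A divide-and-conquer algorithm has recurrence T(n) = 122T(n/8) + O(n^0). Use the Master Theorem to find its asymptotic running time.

Master Theorem for T(n) = 122T(n/8) + O(n^0):

a = 122, b = 8, c = 0
log_b(a) = log_8(122) = 2.3102

Case 1: c = 0 < log_8(122) = 2.3102
T(n) = O(n^(log_8 122))

For T(n) = 122T(n/8) + O(n^0): log_8(122) = 2.3102. This is Case 1 of the Master Theorem (c < log_b(a), work dominated by leaves), giving O(n^(log_8 122)).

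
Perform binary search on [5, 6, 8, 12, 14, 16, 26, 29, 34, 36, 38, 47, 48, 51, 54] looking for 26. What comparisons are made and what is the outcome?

Binary search for 26 in [5, 6, 8, 12, 14, 16, 26, 29, 34, 36, 38, 47, 48, 51, 54]:

lo=0, hi=14, mid=7, arr[mid]=29 -> 29 > 26, search left half
lo=0, hi=6, mid=3, arr[mid]=12 -> 12 < 26, search right half
lo=4, hi=6, mid=5, arr[mid]=16 -> 16 < 26, search right half
lo=6, hi=6, mid=6, arr[mid]=26 -> Found target at index 6!

Binary search finds 26 at index 6 after 4 comparisons. The search repeatedly halves the search space by comparing with the middle element.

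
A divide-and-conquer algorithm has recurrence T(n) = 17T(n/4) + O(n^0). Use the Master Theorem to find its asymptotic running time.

Master Theorem for T(n) = 17T(n/4) + O(n^0):

a = 17, b = 4, c = 0
log_b(a) = log_4(17) = 2.0437

Case 1: c = 0 < log_4(17) = 2.0437
T(n) = O(n^(log_4 17))

For T(n) = 17T(n/4) + O(n^0): log_4(17) = 2.0437. This is Case 1 of the Master Theorem (c < log_b(a), work dominated by leaves), giving O(n^(log_4 17)).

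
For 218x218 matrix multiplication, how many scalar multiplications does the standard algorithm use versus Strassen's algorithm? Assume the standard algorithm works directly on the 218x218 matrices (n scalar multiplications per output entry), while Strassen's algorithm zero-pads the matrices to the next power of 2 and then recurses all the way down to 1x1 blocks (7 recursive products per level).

Matrix multiplication for 218x218 matrices:

Strassen's algorithm requires power-of-2 dimensions. Pad 218x218 to 256x256 (next power of 2).

Standard algorithm: 218^3 = 10360232 multiplications
Strassen's algorithm: 7^(log2(256)) = 7^8 = 5764801 multiplications
Savings: 10360232 - 5764801 = 4595431 multiplications

Standard: 10360232 multiplications (218^3). Strassen: 5764801 multiplications (7^8, after padding to 256x256). Strassen reduces 8 recursive multiplications to 7 at each level.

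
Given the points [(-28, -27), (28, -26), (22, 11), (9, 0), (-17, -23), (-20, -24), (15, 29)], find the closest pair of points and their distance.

Computing all pairwise distances among 7 points:

d((-28, -27), (28, -26)) = 56.0089
d((-28, -27), (22, 11)) = 62.8013
d((-28, -27), (9, 0)) = 45.8039
d((-28, -27), (-17, -23)) = 11.7047
d((-28, -27), (-20, -24)) = 8.544
d((-28, -27), (15, 29)) = 70.6045
d((28, -26), (22, 11)) = 37.4833
d((28, -26), (9, 0)) = 32.2025
d((28, -26), (-17, -23)) = 45.0999
d((28, -26), (-20, -24)) = 48.0416
d((28, -26), (15, 29)) = 56.5155
d((22, 11), (9, 0)) = 17.0294
d((22, 11), (-17, -23)) = 51.7397
d((22, 11), (-20, -24)) = 54.6717
d((22, 11), (15, 29)) = 19.3132
d((9, 0), (-17, -23)) = 34.7131
d((9, 0), (-20, -24)) = 37.6431
d((9, 0), (15, 29)) = 29.6142
d((-17, -23), (-20, -24)) = 3.1623 <-- minimum
d((-17, -23), (15, 29)) = 61.0574
d((-20, -24), (15, 29)) = 63.5138

Closest pair: (-17, -23) and (-20, -24) with distance 3.1623

The closest pair is (-17, -23) and (-20, -24) with Euclidean distance 3.1623. For 7 points, brute-force pairwise comparison is shown above. For large n, the divide-and-conquer algorithm (sort by x, recurse on halves, check the dividing strip) achieves O(n log n).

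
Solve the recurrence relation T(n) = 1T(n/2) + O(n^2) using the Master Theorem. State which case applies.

Master Theorem for T(n) = 1T(n/2) + O(n^2):

a = 1, b = 2, c = 2
log_b(a) = log_2(1) = 0.0000

Case 3: c = 2 > log_2(1) = 0.0000
T(n) = O(n^2) = O(n^2)

For T(n) = 1T(n/2) + O(n^2): log_2(1) = 0.0000. This is Case 3 of the Master Theorem (c > log_b(a), work dominated by root), giving O(n^2).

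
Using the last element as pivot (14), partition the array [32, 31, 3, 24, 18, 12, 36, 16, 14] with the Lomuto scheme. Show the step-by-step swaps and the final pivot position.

Lomuto partition with pivot = 14:

Initial array: [32, 31, 3, 24, 18, 12, 36, 16, 14]

arr[0]=32 > 14: no swap
arr[1]=31 > 14: no swap
arr[2]=3 <= 14: swap with position 0, array becomes [3, 31, 32, 24, 18, 12, 36, 16, 14]
arr[3]=24 > 14: no swap
arr[4]=18 > 14: no swap
arr[5]=12 <= 14: swap with position 1, array becomes [3, 12, 32, 24, 18, 31, 36, 16, 14]
arr[6]=36 > 14: no swap
arr[7]=16 > 14: no swap

Place pivot at position 2: [3, 12, 14, 24, 18, 31, 36, 16, 32]
Pivot position: 2

After partitioning with pivot 14, the array becomes [3, 12, 14, 24, 18, 31, 36, 16, 32]. The pivot is placed at index 2. All elements to the left of the pivot are <= 14, and all elements to the right are > 14.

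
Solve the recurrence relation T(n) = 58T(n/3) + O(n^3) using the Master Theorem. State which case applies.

Master Theorem for T(n) = 58T(n/3) + O(n^3):

a = 58, b = 3, c = 3
log_b(a) = log_3(58) = 3.6960

Case 1: c = 3 < log_3(58) = 3.6960
T(n) = O(n^(log_3 58))

For T(n) = 58T(n/3) + O(n^3): log_3(58) = 3.6960. This is Case 1 of the Master Theorem (c < log_b(a), work dominated by leaves), giving O(n^(log_3 58)).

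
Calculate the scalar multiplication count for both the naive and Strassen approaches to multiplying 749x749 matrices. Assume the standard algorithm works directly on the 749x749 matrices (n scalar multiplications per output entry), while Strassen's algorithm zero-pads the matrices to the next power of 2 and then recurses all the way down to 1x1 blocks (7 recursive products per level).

Matrix multiplication for 749x749 matrices:

Strassen's algorithm requires power-of-2 dimensions. Pad 749x749 to 1024x1024 (next power of 2).

Standard algorithm: 749^3 = 420189749 multiplications
Strassen's algorithm: 7^(log2(1024)) = 7^10 = 282475249 multiplications
Savings: 420189749 - 282475249 = 137714500 multiplications

Standard: 420189749 multiplications (749^3). Strassen: 282475249 multiplications (7^10, after padding to 1024x1024). Strassen reduces 8 recursive multiplications to 7 at each level.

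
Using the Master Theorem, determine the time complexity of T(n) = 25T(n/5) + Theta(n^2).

Master Theorem for T(n) = 25T(n/5) + O(n^2):

a = 25, b = 5, c = 2
log_b(a) = log_5(25) = 2.0000

Case 2: c = 2 = log_5(25) = 2.0000
T(n) = O(n^2 log n) = O(n^2 log n)

For T(n) = 25T(n/5) + O(n^2): log_5(25) = 2.0000. This is Case 2 of the Master Theorem (c = log_b(a), equal work at all levels), giving O(n^2 log n).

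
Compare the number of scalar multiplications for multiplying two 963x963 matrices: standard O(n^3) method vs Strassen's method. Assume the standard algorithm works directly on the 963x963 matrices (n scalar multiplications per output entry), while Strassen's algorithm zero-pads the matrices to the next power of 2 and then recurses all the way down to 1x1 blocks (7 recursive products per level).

Matrix multiplication for 963x963 matrices:

Strassen's algorithm requires power-of-2 dimensions. Pad 963x963 to 1024x1024 (next power of 2).

Standard algorithm: 963^3 = 893056347 multiplications
Strassen's algorithm: 7^(log2(1024)) = 7^10 = 282475249 multiplications
Savings: 893056347 - 282475249 = 610581098 multiplications

Standard: 893056347 multiplications (963^3). Strassen: 282475249 multiplications (7^10, after padding to 1024x1024). Strassen reduces 8 recursive multiplications to 7 at each level.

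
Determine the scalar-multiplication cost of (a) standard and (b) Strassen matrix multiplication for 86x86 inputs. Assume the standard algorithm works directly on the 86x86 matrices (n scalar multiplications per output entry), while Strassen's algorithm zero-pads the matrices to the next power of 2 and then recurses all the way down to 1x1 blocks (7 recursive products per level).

Matrix multiplication for 86x86 matrices:

Strassen's algorithm requires power-of-2 dimensions. Pad 86x86 to 128x128 (next power of 2).

Standard algorithm: 86^3 = 636056 multiplications
Strassen's algorithm: 7^(log2(128)) = 7^7 = 823543 multiplications
Difference: 636056 - 823543 = -187487 (Strassen uses MORE here due to padding overhead — for small or just-over-power-of-2 n, padding can outweigh the per-level savings)

Standard: 636056 multiplications (86^3). Strassen: 823543 multiplications (7^7, after padding to 128x128). Strassen reduces 8 recursive multiplications to 7 at each level.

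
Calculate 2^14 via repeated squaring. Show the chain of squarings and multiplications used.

Computing 2^14 by squaring (build up from 2^1; each line after the first costs one multiplication):

2^1 = 2
2^2 = (2^1)^2 = 2^2 = 4
2^3 = 2 * 2^2 = 2 * 4 = 8
2^6 = (2^3)^2 = 8^2 = 64
2^7 = 2 * 2^6 = 2 * 64 = 128
2^14 = (2^7)^2 = 128^2 = 16384

Result: 16384
Multiplications needed: 5 (5 lines after 2^1)

2^14 = 16384. Using exponentiation by squaring, this requires 5 multiplications. The key idea: if the exponent is even, square the half-power; if odd, multiply by the base once.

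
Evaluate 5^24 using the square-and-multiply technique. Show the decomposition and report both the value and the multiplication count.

Computing 5^24 by squaring (build up from 5^1; each line after the first costs one multiplication):

5^1 = 5
5^2 = (5^1)^2 = 5^2 = 25
5^3 = 5 * 5^2 = 5 * 25 = 125
5^6 = (5^3)^2 = 125^2 = 15625
5^12 = (5^6)^2 = 15625^2 = 244140625
5^24 = (5^12)^2 = 244140625^2 = 59604644775390625

Result: 59604644775390625
Multiplications needed: 5 (5 lines after 5^1)

5^24 = 59604644775390625. Using exponentiation by squaring, this requires 5 multiplications. The key idea: if the exponent is even, square the half-power; if odd, multiply by the base once.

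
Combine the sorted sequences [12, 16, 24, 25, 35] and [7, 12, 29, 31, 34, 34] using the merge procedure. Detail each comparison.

Merging process:

Compare 12 vs 7: take 7 from right. Merged: [7]
Compare 12 vs 12: take 12 from left. Merged: [7, 12]
Compare 16 vs 12: take 12 from right. Merged: [7, 12, 12]
Compare 16 vs 29: take 16 from left. Merged: [7, 12, 12, 16]
Compare 24 vs 29: take 24 from left. Merged: [7, 12, 12, 16, 24]
Compare 25 vs 29: take 25 from left. Merged: [7, 12, 12, 16, 24, 25]
Compare 35 vs 29: take 29 from right. Merged: [7, 12, 12, 16, 24, 25, 29]
Compare 35 vs 31: take 31 from right. Merged: [7, 12, 12, 16, 24, 25, 29, 31]
Compare 35 vs 34: take 34 from right. Merged: [7, 12, 12, 16, 24, 25, 29, 31, 34]
Compare 35 vs 34: take 34 from right. Merged: [7, 12, 12, 16, 24, 25, 29, 31, 34, 34]
Append remaining from left: [35]. Merged: [7, 12, 12, 16, 24, 25, 29, 31, 34, 34, 35]

Final merged array: [7, 12, 12, 16, 24, 25, 29, 31, 34, 34, 35]
Total comparisons: 10

The merged array is [7, 12, 12, 16, 24, 25, 29, 31, 34, 34, 35], requiring 10 comparisons. The merge step runs in O(n) time where n is the total number of elements.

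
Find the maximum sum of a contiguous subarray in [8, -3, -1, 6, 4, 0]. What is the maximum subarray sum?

Using Kadane's algorithm on [8, -3, -1, 6, 4, 0]:

Scanning through the array:
Position 1 (value -3): max_ending_here = 5, max_so_far = 8
Position 2 (value -1): max_ending_here = 4, max_so_far = 8
Position 3 (value 6): max_ending_here = 10, max_so_far = 10
Position 4 (value 4): max_ending_here = 14, max_so_far = 14
Position 5 (value 0): max_ending_here = 14, max_so_far = 14

Maximum subarray: [8, -3, -1, 6, 4]
Maximum sum: 14

The maximum subarray is [8, -3, -1, 6, 4] with sum 14. This subarray runs from index 0 to index 4.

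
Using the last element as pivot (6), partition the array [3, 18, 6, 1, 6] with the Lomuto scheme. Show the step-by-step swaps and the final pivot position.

Lomuto partition with pivot = 6:

Initial array: [3, 18, 6, 1, 6]

arr[0]=3 <= 6: swap with position 0, array becomes [3, 18, 6, 1, 6]
arr[1]=18 > 6: no swap
arr[2]=6 <= 6: swap with position 1, array becomes [3, 6, 18, 1, 6]
arr[3]=1 <= 6: swap with position 2, array becomes [3, 6, 1, 18, 6]

Place pivot at position 3: [3, 6, 1, 6, 18]
Pivot position: 3

After partitioning with pivot 6, the array becomes [3, 6, 1, 6, 18]. The pivot is placed at index 3. All elements to the left of the pivot are <= 6, and all elements to the right are > 6.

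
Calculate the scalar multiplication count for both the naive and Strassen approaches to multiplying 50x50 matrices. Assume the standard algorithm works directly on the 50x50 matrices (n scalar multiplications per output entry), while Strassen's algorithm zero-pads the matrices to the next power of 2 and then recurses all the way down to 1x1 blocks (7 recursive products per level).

Matrix multiplication for 50x50 matrices:

Strassen's algorithm requires power-of-2 dimensions. Pad 50x50 to 64x64 (next power of 2).

Standard algorithm: 50^3 = 125000 multiplications
Strassen's algorithm: 7^(log2(64)) = 7^6 = 117649 multiplications
Savings: 125000 - 117649 = 7351 multiplications

Standard: 125000 multiplications (50^3). Strassen: 117649 multiplications (7^6, after padding to 64x64). Strassen reduces 8 recursive multiplications to 7 at each level.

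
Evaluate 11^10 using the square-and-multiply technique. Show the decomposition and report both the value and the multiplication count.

Computing 11^10 by squaring (build up from 11^1; each line after the first costs one multiplication):

11^1 = 11
11^2 = (11^1)^2 = 11^2 = 121
11^4 = (11^2)^2 = 121^2 = 14641
11^5 = 11 * 11^4 = 11 * 14641 = 161051
11^10 = (11^5)^2 = 161051^2 = 25937424601

Result: 25937424601
Multiplications needed: 4 (4 lines after 11^1)

11^10 = 25937424601. Using exponentiation by squaring, this requires 4 multiplications. The key idea: if the exponent is even, square the half-power; if odd, multiply by the base once.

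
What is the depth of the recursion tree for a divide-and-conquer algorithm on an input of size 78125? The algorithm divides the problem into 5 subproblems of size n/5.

For divide and conquer with division factor 5:

Problem sizes at each level:
Level 0: 78125
Level 1: 15625
Level 2: 3125
Level 3: 625
Level 4: 125
Level 5: 25
Level 6: 5
Level 7: 1

The root is level 0 and the size-1 base case is level 7 (the tree spans levels 0 through 7, i.e. 8 levels counting the root), so the depth is the number of divisions: log_5(78125) = 7

The recursion tree depth is log_5(78125) = 7. At each level, the problem size is divided by 5, so it takes 7 divisions to reduce to a base case of size 1. The algorithm makes 5 recursive calls at each level.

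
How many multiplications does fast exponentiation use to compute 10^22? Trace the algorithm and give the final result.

Computing 10^22 by squaring (build up from 10^1; each line after the first costs one multiplication):

10^1 = 10
10^2 = (10^1)^2 = 10^2 = 100
10^4 = (10^2)^2 = 100^2 = 10000
10^5 = 10 * 10^4 = 10 * 10000 = 100000
10^10 = (10^5)^2 = 100000^2 = 10000000000
10^11 = 10 * 10^10 = 10 * 10000000000 = 100000000000
10^22 = (10^11)^2 = 100000000000^2 = 10000000000000000000000

Result: 10000000000000000000000
Multiplications needed: 6 (6 lines after 10^1)

10^22 = 10000000000000000000000. Using exponentiation by squaring, this requires 6 multiplications. The key idea: if the exponent is even, square the half-power; if odd, multiply by the base once.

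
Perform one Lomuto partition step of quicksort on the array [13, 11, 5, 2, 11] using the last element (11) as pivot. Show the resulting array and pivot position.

Lomuto partition with pivot = 11:

Initial array: [13, 11, 5, 2, 11]

arr[0]=13 > 11: no swap
arr[1]=11 <= 11: swap with position 0, array becomes [11, 13, 5, 2, 11]
arr[2]=5 <= 11: swap with position 1, array becomes [11, 5, 13, 2, 11]
arr[3]=2 <= 11: swap with position 2, array becomes [11, 5, 2, 13, 11]

Place pivot at position 3: [11, 5, 2, 11, 13]
Pivot position: 3

After partitioning with pivot 11, the array becomes [11, 5, 2, 11, 13]. The pivot is placed at index 3. All elements to the left of the pivot are <= 11, and all elements to the right are > 11.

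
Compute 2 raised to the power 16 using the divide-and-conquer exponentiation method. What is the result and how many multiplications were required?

Computing 2^16 by squaring (build up from 2^1; each line after the first costs one multiplication):

2^1 = 2
2^2 = (2^1)^2 = 2^2 = 4
2^4 = (2^2)^2 = 4^2 = 16
2^8 = (2^4)^2 = 16^2 = 256
2^16 = (2^8)^2 = 256^2 = 65536

Result: 65536
Multiplications needed: 4 (4 lines after 2^1)

2^16 = 65536. Using exponentiation by squaring, this requires 4 multiplications. The key idea: if the exponent is even, square the half-power; if odd, multiply by the base once.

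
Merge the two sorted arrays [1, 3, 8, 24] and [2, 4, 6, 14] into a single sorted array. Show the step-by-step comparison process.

Merging process:

Compare 1 vs 2: take 1 from left. Merged: [1]
Compare 3 vs 2: take 2 from right. Merged: [1, 2]
Compare 3 vs 4: take 3 from left. Merged: [1, 2, 3]
Compare 8 vs 4: take 4 from right. Merged: [1, 2, 3, 4]
Compare 8 vs 6: take 6 from right. Merged: [1, 2, 3, 4, 6]
Compare 8 vs 14: take 8 from left. Merged: [1, 2, 3, 4, 6, 8]
Compare 24 vs 14: take 14 from right. Merged: [1, 2, 3, 4, 6, 8, 14]
Append remaining from left: [24]. Merged: [1, 2, 3, 4, 6, 8, 14, 24]

Final merged array: [1, 2, 3, 4, 6, 8, 14, 24]
Total comparisons: 7

The merged array is [1, 2, 3, 4, 6, 8, 14, 24], requiring 7 comparisons. The merge step runs in O(n) time where n is the total number of elements.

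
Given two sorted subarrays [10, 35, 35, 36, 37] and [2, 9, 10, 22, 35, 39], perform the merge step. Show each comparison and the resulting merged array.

Merging process:

Compare 10 vs 2: take 2 from right. Merged: [2]
Compare 10 vs 9: take 9 from right. Merged: [2, 9]
Compare 10 vs 10: take 10 from left. Merged: [2, 9, 10]
Compare 35 vs 10: take 10 from right. Merged: [2, 9, 10, 10]
Compare 35 vs 22: take 22 from right. Merged: [2, 9, 10, 10, 22]
Compare 35 vs 35: take 35 from left. Merged: [2, 9, 10, 10, 22, 35]
Compare 35 vs 35: take 35 from left. Merged: [2, 9, 10, 10, 22, 35, 35]
Compare 36 vs 35: take 35 from right. Merged: [2, 9, 10, 10, 22, 35, 35, 35]
Compare 36 vs 39: take 36 from left. Merged: [2, 9, 10, 10, 22, 35, 35, 35, 36]
Compare 37 vs 39: take 37 from left. Merged: [2, 9, 10, 10, 22, 35, 35, 35, 36, 37]
Append remaining from right: [39]. Merged: [2, 9, 10, 10, 22, 35, 35, 35, 36, 37, 39]

Final merged array: [2, 9, 10, 10, 22, 35, 35, 35, 36, 37, 39]
Total comparisons: 10

The merged array is [2, 9, 10, 10, 22, 35, 35, 35, 36, 37, 39], requiring 10 comparisons. The merge step runs in O(n) time where n is the total number of elements.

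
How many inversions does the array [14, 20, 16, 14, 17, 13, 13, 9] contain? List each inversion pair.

Finding inversions in [14, 20, 16, 14, 17, 13, 13, 9]:

(0, 5): arr[0]=14 > arr[5]=13
(0, 6): arr[0]=14 > arr[6]=13
(0, 7): arr[0]=14 > arr[7]=9
(1, 2): arr[1]=20 > arr[2]=16
(1, 3): arr[1]=20 > arr[3]=14
(1, 4): arr[1]=20 > arr[4]=17
(1, 5): arr[1]=20 > arr[5]=13
(1, 6): arr[1]=20 > arr[6]=13
(1, 7): arr[1]=20 > arr[7]=9
(2, 3): arr[2]=16 > arr[3]=14
(2, 5): arr[2]=16 > arr[5]=13
(2, 6): arr[2]=16 > arr[6]=13
(2, 7): arr[2]=16 > arr[7]=9
(3, 5): arr[3]=14 > arr[5]=13
(3, 6): arr[3]=14 > arr[6]=13
(3, 7): arr[3]=14 > arr[7]=9
(4, 5): arr[4]=17 > arr[5]=13
(4, 6): arr[4]=17 > arr[6]=13
(4, 7): arr[4]=17 > arr[7]=9
(5, 7): arr[5]=13 > arr[7]=9
(6, 7): arr[6]=13 > arr[7]=9

Total inversions: 21

The array has 21 inversion(s): (0,5), (0,6), (0,7), (1,2), (1,3), (1,4), (1,5), (1,6), (1,7), (2,3), (2,5), (2,6), (2,7), (3,5), (3,6), (3,7), (4,5), (4,6), (4,7), (5,7), (6,7). Each pair (i,j) satisfies i < j and arr[i] > arr[j].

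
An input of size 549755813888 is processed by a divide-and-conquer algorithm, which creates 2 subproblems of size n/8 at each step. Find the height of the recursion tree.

For divide and conquer with division factor 8:

Problem sizes at each level:
Level 0: 549755813888
Level 1: 68719476736
Level 2: 8589934592
Level 3: 1073741824
Level 4: 134217728
Level 5: 16777216
Level 6: 2097152
Level 7: 262144
Level 8: 32768
Level 9: 4096
Level 10: 512
Level 11: 64
Level 12: 8
Level 13: 1

The root is level 0 and the size-1 base case is level 13 (the tree spans levels 0 through 13, i.e. 14 levels counting the root), so the depth is the number of divisions: log_8(549755813888) = 13

The recursion tree depth is log_8(549755813888) = 13. At each level, the problem size is divided by 8, so it takes 13 divisions to reduce to a base case of size 1. The algorithm makes 2 recursive calls at each level.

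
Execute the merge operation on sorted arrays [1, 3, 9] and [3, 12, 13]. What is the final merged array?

Merging process:

Compare 1 vs 3: take 1 from left. Merged: [1]
Compare 3 vs 3: take 3 from left. Merged: [1, 3]
Compare 9 vs 3: take 3 from right. Merged: [1, 3, 3]
Compare 9 vs 12: take 9 from left. Merged: [1, 3, 3, 9]
Append remaining from right: [12, 13]. Merged: [1, 3, 3, 9, 12, 13]

Final merged array: [1, 3, 3, 9, 12, 13]
Total comparisons: 4

The merged array is [1, 3, 3, 9, 12, 13], requiring 4 comparisons. The merge step runs in O(n) time where n is the total number of elements.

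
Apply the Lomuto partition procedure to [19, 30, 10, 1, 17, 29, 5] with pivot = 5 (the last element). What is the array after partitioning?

Lomuto partition with pivot = 5:

Initial array: [19, 30, 10, 1, 17, 29, 5]

arr[0]=19 > 5: no swap
arr[1]=30 > 5: no swap
arr[2]=10 > 5: no swap
arr[3]=1 <= 5: swap with position 0, array becomes [1, 30, 10, 19, 17, 29, 5]
arr[4]=17 > 5: no swap
arr[5]=29 > 5: no swap

Place pivot at position 1: [1, 5, 10, 19, 17, 29, 30]
Pivot position: 1

After partitioning with pivot 5, the array becomes [1, 5, 10, 19, 17, 29, 30]. The pivot is placed at index 1. All elements to the left of the pivot are <= 5, and all elements to the right are > 5.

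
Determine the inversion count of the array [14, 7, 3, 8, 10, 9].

Finding inversions in [14, 7, 3, 8, 10, 9]:

(0, 1): arr[0]=14 > arr[1]=7
(0, 2): arr[0]=14 > arr[2]=3
(0, 3): arr[0]=14 > arr[3]=8
(0, 4): arr[0]=14 > arr[4]=10
(0, 5): arr[0]=14 > arr[5]=9
(1, 2): arr[1]=7 > arr[2]=3
(4, 5): arr[4]=10 > arr[5]=9

Total inversions: 7

The array has 7 inversion(s): (0,1), (0,2), (0,3), (0,4), (0,5), (1,2), (4,5). Each pair (i,j) satisfies i < j and arr[i] > arr[j].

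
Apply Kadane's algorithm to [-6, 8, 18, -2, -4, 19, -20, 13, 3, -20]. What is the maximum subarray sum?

Using Kadane's algorithm on [-6, 8, 18, -2, -4, 19, -20, 13, 3, -20]:

Scanning through the array:
Position 1 (value 8): max_ending_here = 8, max_so_far = 8
Position 2 (value 18): max_ending_here = 26, max_so_far = 26
Position 3 (value -2): max_ending_here = 24, max_so_far = 26
Position 4 (value -4): max_ending_here = 20, max_so_far = 26
Position 5 (value 19): max_ending_here = 39, max_so_far = 39
Position 6 (value -20): max_ending_here = 19, max_so_far = 39
Position 7 (value 13): max_ending_here = 32, max_so_far = 39
Position 8 (value 3): max_ending_here = 35, max_so_far = 39
Position 9 (value -20): max_ending_here = 15, max_so_far = 39

Maximum subarray: [8, 18, -2, -4, 19]
Maximum sum: 39

The maximum subarray is [8, 18, -2, -4, 19] with sum 39. This subarray runs from index 1 to index 5.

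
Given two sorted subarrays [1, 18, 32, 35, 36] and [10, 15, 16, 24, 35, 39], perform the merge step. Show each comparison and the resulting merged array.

Merging process:

Compare 1 vs 10: take 1 from left. Merged: [1]
Compare 18 vs 10: take 10 from right. Merged: [1, 10]
Compare 18 vs 15: take 15 from right. Merged: [1, 10, 15]
Compare 18 vs 16: take 16 from right. Merged: [1, 10, 15, 16]
Compare 18 vs 24: take 18 from left. Merged: [1, 10, 15, 16, 18]
Compare 32 vs 24: take 24 from right. Merged: [1, 10, 15, 16, 18, 24]
Compare 32 vs 35: take 32 from left. Merged: [1, 10, 15, 16, 18, 24, 32]
Compare 35 vs 35: take 35 from left. Merged: [1, 10, 15, 16, 18, 24, 32, 35]
Compare 36 vs 35: take 35 from right. Merged: [1, 10, 15, 16, 18, 24, 32, 35, 35]
Compare 36 vs 39: take 36 from left. Merged: [1, 10, 15, 16, 18, 24, 32, 35, 35, 36]
Append remaining from right: [39]. Merged: [1, 10, 15, 16, 18, 24, 32, 35, 35, 36, 39]

Final merged array: [1, 10, 15, 16, 18, 24, 32, 35, 35, 36, 39]
Total comparisons: 10

The merged array is [1, 10, 15, 16, 18, 24, 32, 35, 35, 36, 39], requiring 10 comparisons. The merge step runs in O(n) time where n is the total number of elements.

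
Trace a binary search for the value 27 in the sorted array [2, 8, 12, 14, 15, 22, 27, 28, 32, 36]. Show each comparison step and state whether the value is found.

Binary search for 27 in [2, 8, 12, 14, 15, 22, 27, 28, 32, 36]:

lo=0, hi=9, mid=4, arr[mid]=15 -> 15 < 27, search right half
lo=5, hi=9, mid=7, arr[mid]=28 -> 28 > 27, search left half
lo=5, hi=6, mid=5, arr[mid]=22 -> 22 < 27, search right half
lo=6, hi=6, mid=6, arr[mid]=27 -> Found target at index 6!

Binary search finds 27 at index 6 after 4 comparisons. The search repeatedly halves the search space by comparing with the middle element.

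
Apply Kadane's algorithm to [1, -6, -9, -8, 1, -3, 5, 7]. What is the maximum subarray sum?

Using Kadane's algorithm on [1, -6, -9, -8, 1, -3, 5, 7]:

Scanning through the array:
Position 1 (value -6): max_ending_here = -5, max_so_far = 1
Position 2 (value -9): max_ending_here = -9, max_so_far = 1
Position 3 (value -8): max_ending_here = -8, max_so_far = 1
Position 4 (value 1): max_ending_here = 1, max_so_far = 1
Position 5 (value -3): max_ending_here = -2, max_so_far = 1
Position 6 (value 5): max_ending_here = 5, max_so_far = 5
Position 7 (value 7): max_ending_here = 12, max_so_far = 12

Maximum subarray: [5, 7]
Maximum sum: 12

The maximum subarray is [5, 7] with sum 12. This subarray runs from index 6 to index 7.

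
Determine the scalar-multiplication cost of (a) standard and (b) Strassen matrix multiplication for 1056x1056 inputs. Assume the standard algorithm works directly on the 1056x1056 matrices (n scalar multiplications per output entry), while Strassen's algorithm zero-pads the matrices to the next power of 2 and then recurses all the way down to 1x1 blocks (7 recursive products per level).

Matrix multiplication for 1056x1056 matrices:

Strassen's algorithm requires power-of-2 dimensions. Pad 1056x1056 to 2048x2048 (next power of 2).

Standard algorithm: 1056^3 = 1177583616 multiplications
Strassen's algorithm: 7^(log2(2048)) = 7^11 = 1977326743 multiplications
Difference: 1177583616 - 1977326743 = -799743127 (Strassen uses MORE here due to padding overhead — for small or just-over-power-of-2 n, padding can outweigh the per-level savings)

Standard: 1177583616 multiplications (1056^3). Strassen: 1977326743 multiplications (7^11, after padding to 2048x2048). Strassen reduces 8 recursive multiplications to 7 at each level.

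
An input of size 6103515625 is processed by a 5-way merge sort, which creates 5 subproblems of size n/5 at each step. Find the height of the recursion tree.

For divide and conquer with division factor 5:

Problem sizes at each level:
Level 0: 6103515625
Level 1: 1220703125
Level 2: 244140625
Level 3: 48828125
Level 4: 9765625
Level 5: 1953125
Level 6: 390625
Level 7: 78125
Level 8: 15625
Level 9: 3125
Level 10: 625
Level 11: 125
Level 12: 25
Level 13: 5
Level 14: 1

The root is level 0 and the size-1 base case is level 14 (the tree spans levels 0 through 14, i.e. 15 levels counting the root), so the depth is the number of divisions: log_5(6103515625) = 14

The recursion tree depth is log_5(6103515625) = 14. At each level, the problem size is divided by 5, so it takes 14 divisions to reduce to a base case of size 1. The algorithm makes 5 recursive calls at each level.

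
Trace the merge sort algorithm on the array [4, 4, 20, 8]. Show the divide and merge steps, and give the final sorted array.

Merge sort trace:

Split: [4, 4, 20, 8] -> [4, 4] and [20, 8]
  Split: [4, 4] -> [4] and [4]
  Merge: [4] + [4] -> [4, 4]
  Split: [20, 8] -> [20] and [8]
  Merge: [20] + [8] -> [8, 20]
Merge: [4, 4] + [8, 20] -> [4, 4, 8, 20]

Final sorted array: [4, 4, 8, 20]

The merge sort proceeds by recursively splitting the array and merging sorted halves.
After all merges, the sorted array is [4, 4, 8, 20].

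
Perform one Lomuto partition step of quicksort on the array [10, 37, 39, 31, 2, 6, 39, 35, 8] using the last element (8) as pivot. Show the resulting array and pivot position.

Lomuto partition with pivot = 8:

Initial array: [10, 37, 39, 31, 2, 6, 39, 35, 8]

arr[0]=10 > 8: no swap
arr[1]=37 > 8: no swap
arr[2]=39 > 8: no swap
arr[3]=31 > 8: no swap
arr[4]=2 <= 8: swap with position 0, array becomes [2, 37, 39, 31, 10, 6, 39, 35, 8]
arr[5]=6 <= 8: swap with position 1, array becomes [2, 6, 39, 31, 10, 37, 39, 35, 8]
arr[6]=39 > 8: no swap
arr[7]=35 > 8: no swap

Place pivot at position 2: [2, 6, 8, 31, 10, 37, 39, 35, 39]
Pivot position: 2

After partitioning with pivot 8, the array becomes [2, 6, 8, 31, 10, 37, 39, 35, 39]. The pivot is placed at index 2. All elements to the left of the pivot are <= 8, and all elements to the right are > 8.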